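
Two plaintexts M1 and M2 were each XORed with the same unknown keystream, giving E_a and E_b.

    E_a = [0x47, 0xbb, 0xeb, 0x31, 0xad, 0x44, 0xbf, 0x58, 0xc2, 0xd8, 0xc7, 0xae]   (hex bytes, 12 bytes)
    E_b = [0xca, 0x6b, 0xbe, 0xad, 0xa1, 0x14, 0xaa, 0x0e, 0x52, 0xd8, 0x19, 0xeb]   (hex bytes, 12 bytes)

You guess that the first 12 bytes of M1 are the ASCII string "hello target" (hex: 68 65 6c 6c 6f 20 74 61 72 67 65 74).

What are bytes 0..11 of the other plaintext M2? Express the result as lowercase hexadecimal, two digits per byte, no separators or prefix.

First, E_a ⊕ E_b = (M1 ⊕ K) ⊕ (M2 ⊕ K) = M1 ⊕ M2, so the key drops out. Then M2 = (M1 ⊕ M2) ⊕ M1 over the first 12 bytes.
byte 0: (47 ⊕ ca) ⊕ 68 = 8d ⊕ 68 = e5
byte 1: (bb ⊕ 6b) ⊕ 65 = d0 ⊕ 65 = b5
byte 2: (eb ⊕ be) ⊕ 6c = 55 ⊕ 6c = 39
byte 3: (31 ⊕ ad) ⊕ 6c = 9c ⊕ 6c = f0
byte 4: (ad ⊕ a1) ⊕ 6f = 0c ⊕ 6f = 63
byte 5: (44 ⊕ 14) ⊕ 20 = 50 ⊕ 20 = 70
byte 6: (bf ⊕ aa) ⊕ 74 = 15 ⊕ 74 = 61
byte 7: (58 ⊕ 0e) ⊕ 61 = 56 ⊕ 61 = 37
byte 8: (c2 ⊕ 52) ⊕ 72 = 90 ⊕ 72 = e2
byte 9: (d8 ⊕ d8) ⊕ 67 = 00 ⊕ 67 = 67
byte 10: (c7 ⊕ 19) ⊕ 65 = de ⊕ 65 = bb
byte 11: (ae ⊕ eb) ⊕ 74 = 45 ⊕ 74 = 31

e5b539f063706137e267bb31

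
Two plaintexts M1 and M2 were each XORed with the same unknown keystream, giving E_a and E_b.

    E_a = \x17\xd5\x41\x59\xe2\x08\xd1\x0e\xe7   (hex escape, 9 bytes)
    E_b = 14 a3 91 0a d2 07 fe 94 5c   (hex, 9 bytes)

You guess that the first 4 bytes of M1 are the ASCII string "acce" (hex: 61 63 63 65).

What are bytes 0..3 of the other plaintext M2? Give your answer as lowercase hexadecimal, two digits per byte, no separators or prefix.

First, E_a ⊕ E_b = (M1 ⊕ K) ⊕ (M2 ⊕ K) = M1 ⊕ M2, so the key drops out. Then M2 = (M1 ⊕ M2) ⊕ M1 over the first 4 bytes.
byte 0: (17 xor 14) xor 61 = 03 xor 61 = 62
byte 1: (d5 xor a3) xor 63 = 76 xor 63 = 15
byte 2: (41 xor 91) xor 63 = d0 xor 63 = b3
byte 3: (59 xor 0a) xor 65 = 53 xor 65 = 36

6215b336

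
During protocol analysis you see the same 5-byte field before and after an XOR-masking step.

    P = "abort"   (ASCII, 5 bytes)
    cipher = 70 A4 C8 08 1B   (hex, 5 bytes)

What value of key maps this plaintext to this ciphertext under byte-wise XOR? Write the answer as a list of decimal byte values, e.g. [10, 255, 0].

[17, 198, 167, 122, 111]

Since cipher = P ⊕ key, XORing both sides with P gives key = P ⊕ cipher.
01100001 xor 01110000 = 00010001
01100010 xor 10100100 = 11000110
01101111 xor 11001000 = 10100111
01110010 xor 00001000 = 01111010
01110100 xor 00011011 = 01101111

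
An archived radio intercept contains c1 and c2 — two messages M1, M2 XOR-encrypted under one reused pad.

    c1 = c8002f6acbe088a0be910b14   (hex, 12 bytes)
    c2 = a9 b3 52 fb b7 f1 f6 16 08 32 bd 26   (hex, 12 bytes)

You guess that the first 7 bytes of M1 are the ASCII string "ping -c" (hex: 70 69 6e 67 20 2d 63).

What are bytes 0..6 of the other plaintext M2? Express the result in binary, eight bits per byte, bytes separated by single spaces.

00010001 11011010 00010011 11110110 01011100 00111100 00011101

First, c1 ⊕ c2 = (M1 ⊕ K) ⊕ (M2 ⊕ K) = M1 ⊕ M2, so the key drops out. Then M2 = (M1 ⊕ M2) ⊕ M1 over the first 7 bytes.
byte 0: (c8 ⊕ a9) ⊕ 70 = 61 ⊕ 70 = 11
byte 1: (00 ⊕ b3) ⊕ 69 = b3 ⊕ 69 = da
byte 2: (2f ⊕ 52) ⊕ 6e = 7d ⊕ 6e = 13
byte 3: (6a ⊕ fb) ⊕ 67 = 91 ⊕ 67 = f6
byte 4: (cb ⊕ b7) ⊕ 20 = 7c ⊕ 20 = 5c
byte 5: (e0 ⊕ f1) ⊕ 2d = 11 ⊕ 2d = 3c
byte 6: (88 ⊕ f6) ⊕ 63 = 7e ⊕ 63 = 1d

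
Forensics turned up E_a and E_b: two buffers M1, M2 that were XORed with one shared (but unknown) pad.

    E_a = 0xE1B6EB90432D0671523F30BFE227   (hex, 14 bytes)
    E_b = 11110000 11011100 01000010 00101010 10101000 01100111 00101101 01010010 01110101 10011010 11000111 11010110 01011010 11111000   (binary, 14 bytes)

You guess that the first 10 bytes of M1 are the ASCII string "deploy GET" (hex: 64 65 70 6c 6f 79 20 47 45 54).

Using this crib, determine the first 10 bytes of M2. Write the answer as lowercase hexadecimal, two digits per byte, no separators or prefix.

750fd9d684330b6462f1

First, E_a ⊕ E_b = (M1 ⊕ K) ⊕ (M2 ⊕ K) = M1 ⊕ M2, so the key drops out. Then M2 = (M1 ⊕ M2) ⊕ M1 over the first 10 bytes.
byte 0: (e1 xor f0) xor 64 = 11 xor 64 = 75
byte 1: (b6 xor dc) xor 65 = 6a xor 65 = 0f
byte 2: (eb xor 42) xor 70 = a9 xor 70 = d9
byte 3: (90 xor 2a) xor 6c = ba xor 6c = d6
byte 4: (43 xor a8) xor 6f = eb xor 6f = 84
byte 5: (2d xor 67) xor 79 = 4a xor 79 = 33
byte 6: (06 xor 2d) xor 20 = 2b xor 20 = 0b
byte 7: (71 xor 52) xor 47 = 23 xor 47 = 64
byte 8: (52 xor 75) xor 45 = 27 xor 45 = 62
byte 9: (3f xor 9a) xor 54 = a5 xor 54 = f1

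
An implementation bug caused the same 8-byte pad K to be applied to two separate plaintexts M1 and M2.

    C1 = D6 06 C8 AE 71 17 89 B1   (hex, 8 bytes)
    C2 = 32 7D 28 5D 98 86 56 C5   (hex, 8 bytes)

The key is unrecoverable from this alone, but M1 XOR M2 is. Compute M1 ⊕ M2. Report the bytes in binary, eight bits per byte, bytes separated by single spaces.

C1 ⊕ C2 = (M1 ⊕ K) ⊕ (M2 ⊕ K) = M1 ⊕ M2 — the shared key cancels under XOR.
d6 ^ 32 = e4
06 ^ 7d = 7b
c8 ^ 28 = e0
ae ^ 5d = f3
71 ^ 98 = e9
17 ^ 86 = 91
89 ^ 56 = df
b1 ^ c5 = 74

11100100 01111011 11100000 11110011 11101001 10010001 11011111 01110100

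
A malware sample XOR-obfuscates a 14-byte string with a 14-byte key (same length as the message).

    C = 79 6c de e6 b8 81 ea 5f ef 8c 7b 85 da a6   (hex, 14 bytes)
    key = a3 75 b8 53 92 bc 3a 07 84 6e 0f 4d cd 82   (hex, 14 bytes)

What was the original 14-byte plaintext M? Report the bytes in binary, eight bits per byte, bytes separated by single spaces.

11011010 00011001 01100110 10110101 00101010 00111101 11010000 01011000 01101011 11100010 01110100 11001000 00010111 00100100

XOR is its own inverse, so applying the key byte-wise gives the result directly.
79 ^ a3 = da
6c ^ 75 = 19
de ^ b8 = 66
e6 ^ 53 = b5
b8 ^ 92 = 2a
81 ^ bc = 3d
ea ^ 3a = d0
5f ^ 07 = 58
ef ^ 84 = 6b
8c ^ 6e = e2
7b ^ 0f = 74
85 ^ 4d = c8
da ^ cd = 17
a6 ^ 82 = 24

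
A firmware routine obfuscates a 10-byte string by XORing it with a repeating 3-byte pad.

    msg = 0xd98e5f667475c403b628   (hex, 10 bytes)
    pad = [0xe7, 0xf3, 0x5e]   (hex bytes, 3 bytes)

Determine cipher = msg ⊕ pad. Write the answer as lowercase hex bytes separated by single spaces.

3e 7d 01 81 87 2b 23 f0 e8 cf

The 3-byte key repeats, so the effective keystream is e7 f3 5e e7 f3 5e e7 f3 5e e7.
byte 0: 11011001 ^ 11100111 = 00111110
byte 1: 10001110 ^ 11110011 = 01111101
byte 2: 01011111 ^ 01011110 = 00000001
byte 3: 01100110 ^ 11100111 = 10000001
byte 4: 01110100 ^ 11110011 = 10000111
byte 5: 01110101 ^ 01011110 = 00101011
byte 6: 11000100 ^ 11100111 = 00100011
byte 7: 00000011 ^ 11110011 = 11110000
byte 8: 10110110 ^ 01011110 = 11101000
byte 9: 00101000 ^ 11100111 = 11001111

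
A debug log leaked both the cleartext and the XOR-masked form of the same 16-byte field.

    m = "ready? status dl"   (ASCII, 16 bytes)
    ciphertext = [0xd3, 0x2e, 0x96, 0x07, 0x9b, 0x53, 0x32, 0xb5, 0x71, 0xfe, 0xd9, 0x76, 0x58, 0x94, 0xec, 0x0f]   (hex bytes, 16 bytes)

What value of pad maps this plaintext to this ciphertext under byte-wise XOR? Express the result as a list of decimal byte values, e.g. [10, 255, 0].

Since ciphertext = m ⊕ pad, XORing both sides with m gives pad = m ⊕ ciphertext.
114 XOR 211 = 161
101 XOR  46 =  75
 97 XOR 150 = 247
100 XOR   7 =  99
121 XOR 155 = 226
 63 XOR  83 = 108
 32 XOR  50 =  18
115 XOR 181 = 198
116 XOR 113 =   5
 97 XOR 254 = 159
116 XOR 217 = 173
117 XOR 118 =   3
115 XOR  88 =  43
 32 XOR 148 = 180
100 XOR 236 = 136
108 XOR  15 =  99

[161, 75, 247, 99, 226, 108, 18, 198, 5, 159, 173, 3, 43, 180, 136, 99]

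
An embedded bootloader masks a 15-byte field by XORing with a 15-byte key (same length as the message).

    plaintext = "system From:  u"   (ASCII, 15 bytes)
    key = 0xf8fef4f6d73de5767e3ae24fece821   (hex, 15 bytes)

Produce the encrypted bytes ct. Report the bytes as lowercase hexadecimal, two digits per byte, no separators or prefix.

8b878782b250c5300c558f75ccc854

XOR is its own inverse, so applying the key byte-wise gives the result directly.
73 ^ f8 = 8b
79 ^ fe = 87
73 ^ f4 = 87
74 ^ f6 = 82
65 ^ d7 = b2
6d ^ 3d = 50
20 ^ e5 = c5
46 ^ 76 = 30
72 ^ 7e = 0c
6f ^ 3a = 55
6d ^ e2 = 8f
3a ^ 4f = 75
20 ^ ec = cc
20 ^ e8 = c8
75 ^ 21 = 54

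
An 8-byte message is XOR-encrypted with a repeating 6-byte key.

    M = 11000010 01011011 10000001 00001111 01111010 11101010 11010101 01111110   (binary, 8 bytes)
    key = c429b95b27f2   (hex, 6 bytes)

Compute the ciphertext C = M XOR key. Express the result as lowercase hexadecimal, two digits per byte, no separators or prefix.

The 6-byte key repeats, so the effective keystream is c4 29 b9 5b 27 f2 c4 29.
byte 0: 11000010 ⊕ 11000100 = 00000110
byte 1: 01011011 ⊕ 00101001 = 01110010
byte 2: 10000001 ⊕ 10111001 = 00111000
byte 3: 00001111 ⊕ 01011011 = 01010100
byte 4: 01111010 ⊕ 00100111 = 01011101
byte 5: 11101010 ⊕ 11110010 = 00011000
byte 6: 11010101 ⊕ 11000100 = 00010001
byte 7: 01111110 ⊕ 00101001 = 01010111

067238545d181157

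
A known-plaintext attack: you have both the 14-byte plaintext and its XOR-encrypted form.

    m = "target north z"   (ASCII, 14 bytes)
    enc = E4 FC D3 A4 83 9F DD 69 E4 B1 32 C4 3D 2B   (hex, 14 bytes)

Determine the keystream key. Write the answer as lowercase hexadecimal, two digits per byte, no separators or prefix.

Since enc = m ⊕ key, XORing both sides with m gives key = m ⊕ enc.
byte 0: 74 XOR e4 = 90
byte 1: 61 XOR fc = 9d
byte 2: 72 XOR d3 = a1
byte 3: 67 XOR a4 = c3
byte 4: 65 XOR 83 = e6
byte 5: 74 XOR 9f = eb
byte 6: 20 XOR dd = fd
byte 7: 6e XOR 69 = 07
byte 8: 6f XOR e4 = 8b
byte 9: 72 XOR b1 = c3
byte 10: 74 XOR 32 = 46
byte 11: 68 XOR c4 = ac
byte 12: 20 XOR 3d = 1d
byte 13: 7a XOR 2b = 51

909da1c3e6ebfd078bc346ac1d51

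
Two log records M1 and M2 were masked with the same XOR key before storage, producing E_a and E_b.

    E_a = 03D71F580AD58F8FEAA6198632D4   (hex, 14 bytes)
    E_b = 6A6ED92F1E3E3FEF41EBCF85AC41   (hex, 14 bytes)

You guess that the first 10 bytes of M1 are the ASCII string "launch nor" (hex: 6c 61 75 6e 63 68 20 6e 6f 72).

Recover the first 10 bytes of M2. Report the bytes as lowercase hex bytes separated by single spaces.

05 d8 b3 19 77 83 90 0e c4 3f

First, E_a ⊕ E_b = (M1 ⊕ K) ⊕ (M2 ⊕ K) = M1 ⊕ M2, so the key drops out. Then M2 = (M1 ⊕ M2) ⊕ M1 over the first 10 bytes.
byte 0: (03 XOR 6a) XOR 6c = 69 XOR 6c = 05
byte 1: (d7 XOR 6e) XOR 61 = b9 XOR 61 = d8
byte 2: (1f XOR d9) XOR 75 = c6 XOR 75 = b3
byte 3: (58 XOR 2f) XOR 6e = 77 XOR 6e = 19
byte 4: (0a XOR 1e) XOR 63 = 14 XOR 63 = 77
byte 5: (d5 XOR 3e) XOR 68 = eb XOR 68 = 83
byte 6: (8f XOR 3f) XOR 20 = b0 XOR 20 = 90
byte 7: (8f XOR ef) XOR 6e = 60 XOR 6e = 0e
byte 8: (ea XOR 41) XOR 6f = ab XOR 6f = c4
byte 9: (a6 XOR eb) XOR 72 = 4d XOR 72 = 3f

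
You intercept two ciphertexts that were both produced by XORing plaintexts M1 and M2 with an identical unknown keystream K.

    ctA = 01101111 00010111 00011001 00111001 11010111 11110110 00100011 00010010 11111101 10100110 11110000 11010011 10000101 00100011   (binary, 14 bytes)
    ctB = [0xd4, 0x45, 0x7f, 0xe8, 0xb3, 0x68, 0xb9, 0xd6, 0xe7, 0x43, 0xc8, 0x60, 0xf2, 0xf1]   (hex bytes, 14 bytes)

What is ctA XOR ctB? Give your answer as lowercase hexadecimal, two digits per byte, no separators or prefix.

bb5266d1649e9ac41ae538b377d2

ctA ⊕ ctB = (M1 ⊕ K) ⊕ (M2 ⊕ K) = M1 ⊕ M2 — the shared key cancels under XOR.
byte 0: 6f ⊕ d4 = bb
byte 1: 17 ⊕ 45 = 52
byte 2: 19 ⊕ 7f = 66
byte 3: 39 ⊕ e8 = d1
byte 4: d7 ⊕ b3 = 64
byte 5: f6 ⊕ 68 = 9e
byte 6: 23 ⊕ b9 = 9a
byte 7: 12 ⊕ d6 = c4
byte 8: fd ⊕ e7 = 1a
byte 9: a6 ⊕ 43 = e5
byte 10: f0 ⊕ c8 = 38
byte 11: d3 ⊕ 60 = b3
byte 12: 85 ⊕ f2 = 77
byte 13: 23 ⊕ f1 = d2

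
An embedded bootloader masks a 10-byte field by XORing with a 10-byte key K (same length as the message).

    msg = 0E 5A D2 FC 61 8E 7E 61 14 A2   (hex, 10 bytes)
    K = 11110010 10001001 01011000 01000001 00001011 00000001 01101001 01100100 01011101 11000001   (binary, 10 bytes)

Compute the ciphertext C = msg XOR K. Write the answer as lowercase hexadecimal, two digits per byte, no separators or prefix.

XOR is its own inverse, so applying the key byte-wise gives the result directly.
byte 0:  14 ^ 242 = 252
byte 1:  90 ^ 137 = 211
byte 2: 210 ^  88 = 138
byte 3: 252 ^  65 = 189
byte 4:  97 ^  11 = 106
byte 5: 142 ^   1 = 143
byte 6: 126 ^ 105 =  23
byte 7:  97 ^ 100 =   5
byte 8:  20 ^  93 =  73
byte 9: 162 ^ 193 =  99

fcd38abd6a8f17054963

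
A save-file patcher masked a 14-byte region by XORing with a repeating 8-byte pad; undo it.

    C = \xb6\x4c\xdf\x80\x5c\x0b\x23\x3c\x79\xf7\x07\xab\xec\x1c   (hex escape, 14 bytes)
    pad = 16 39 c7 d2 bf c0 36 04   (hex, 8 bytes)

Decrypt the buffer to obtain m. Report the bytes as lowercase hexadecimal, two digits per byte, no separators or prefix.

The 8-byte key repeats, so the effective keystream is 16 39 c7 d2 bf c0 36 04 16 39 c7 d2 bf c0.
byte 0: b6 XOR 16 = a0
byte 1: 4c XOR 39 = 75
byte 2: df XOR c7 = 18
byte 3: 80 XOR d2 = 52
byte 4: 5c XOR bf = e3
byte 5: 0b XOR c0 = cb
byte 6: 23 XOR 36 = 15
byte 7: 3c XOR 04 = 38
byte 8: 79 XOR 16 = 6f
byte 9: f7 XOR 39 = ce
byte 10: 07 XOR c7 = c0
byte 11: ab XOR d2 = 79
byte 12: ec XOR bf = 53
byte 13: 1c XOR c0 = dc

a0751852e3cb15386fcec07953dc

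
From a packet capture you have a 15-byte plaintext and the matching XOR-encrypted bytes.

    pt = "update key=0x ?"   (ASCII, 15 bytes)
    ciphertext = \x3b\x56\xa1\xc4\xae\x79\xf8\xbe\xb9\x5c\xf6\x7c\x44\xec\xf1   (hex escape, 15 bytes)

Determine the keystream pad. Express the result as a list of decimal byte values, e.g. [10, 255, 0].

Since ciphertext = pt ⊕ pad, XORing both sides with pt gives pad = pt ⊕ ciphertext.
byte 0: 75 ⊕ 3b = 4e
byte 1: 70 ⊕ 56 = 26
byte 2: 64 ⊕ a1 = c5
byte 3: 61 ⊕ c4 = a5
byte 4: 74 ⊕ ae = da
byte 5: 65 ⊕ 79 = 1c
byte 6: 20 ⊕ f8 = d8
byte 7: 6b ⊕ be = d5
byte 8: 65 ⊕ b9 = dc
byte 9: 79 ⊕ 5c = 25
byte 10: 3d ⊕ f6 = cb
byte 11: 30 ⊕ 7c = 4c
byte 12: 78 ⊕ 44 = 3c
byte 13: 20 ⊕ ec = cc
byte 14: 3f ⊕ f1 = ce

[78, 38, 197, 165, 218, 28, 216, 213, 220, 37, 203, 76, 60, 204, 206]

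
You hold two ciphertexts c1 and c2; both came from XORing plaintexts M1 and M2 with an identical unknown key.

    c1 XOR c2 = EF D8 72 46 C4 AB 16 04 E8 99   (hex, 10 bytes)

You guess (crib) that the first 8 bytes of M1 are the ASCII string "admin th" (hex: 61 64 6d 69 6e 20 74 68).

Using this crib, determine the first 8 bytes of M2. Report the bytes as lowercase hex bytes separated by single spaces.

Since c1 ⊕ c2 = M1 ⊕ M2, XORing with the guessed M1 bytes yields the corresponding M2 bytes: M2 = (c1 ⊕ c2) ⊕ M1.
239 ^  97 = 142
216 ^ 100 = 188
114 ^ 109 =  31
 70 ^ 105 =  47
196 ^ 110 = 170
171 ^  32 = 139
 22 ^ 116 =  98
  4 ^ 104 = 108

8e bc 1f 2f aa 8b 62 6c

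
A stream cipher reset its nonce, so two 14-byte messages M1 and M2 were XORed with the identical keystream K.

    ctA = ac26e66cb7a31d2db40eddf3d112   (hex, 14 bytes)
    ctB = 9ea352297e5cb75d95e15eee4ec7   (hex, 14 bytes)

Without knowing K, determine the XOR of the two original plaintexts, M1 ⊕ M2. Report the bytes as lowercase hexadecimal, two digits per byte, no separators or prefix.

ctA ⊕ ctB = (M1 ⊕ K) ⊕ (M2 ⊕ K) = M1 ⊕ M2 — the shared key cancels under XOR.
byte 0: 172 ^ 158 =  50
byte 1:  38 ^ 163 = 133
byte 2: 230 ^  82 = 180
byte 3: 108 ^  41 =  69
byte 4: 183 ^ 126 = 201
byte 5: 163 ^  92 = 255
byte 6:  29 ^ 183 = 170
byte 7:  45 ^  93 = 112
byte 8: 180 ^ 149 =  33
byte 9:  14 ^ 225 = 239
byte 10: 221 ^  94 = 131
byte 11: 243 ^ 238 =  29
byte 12: 209 ^  78 = 159
byte 13:  18 ^ 199 = 213

3285b445c9ffaa7021ef831d9fd5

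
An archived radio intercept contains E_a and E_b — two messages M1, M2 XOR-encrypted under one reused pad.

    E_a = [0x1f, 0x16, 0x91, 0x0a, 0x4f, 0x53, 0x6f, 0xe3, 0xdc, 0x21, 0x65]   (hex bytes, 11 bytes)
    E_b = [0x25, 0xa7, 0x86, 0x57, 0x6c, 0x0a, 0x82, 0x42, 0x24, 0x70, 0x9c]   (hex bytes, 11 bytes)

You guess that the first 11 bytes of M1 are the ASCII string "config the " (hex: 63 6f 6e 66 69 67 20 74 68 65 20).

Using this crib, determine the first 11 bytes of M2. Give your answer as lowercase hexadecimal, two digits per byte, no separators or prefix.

First, E_a ⊕ E_b = (M1 ⊕ K) ⊕ (M2 ⊕ K) = M1 ⊕ M2, so the key drops out. Then M2 = (M1 ⊕ M2) ⊕ M1 over the first 11 bytes.
byte 0: (1f xor 25) xor 63 = 3a xor 63 = 59
byte 1: (16 xor a7) xor 6f = b1 xor 6f = de
byte 2: (91 xor 86) xor 6e = 17 xor 6e = 79
byte 3: (0a xor 57) xor 66 = 5d xor 66 = 3b
byte 4: (4f xor 6c) xor 69 = 23 xor 69 = 4a
byte 5: (53 xor 0a) xor 67 = 59 xor 67 = 3e
byte 6: (6f xor 82) xor 20 = ed xor 20 = cd
byte 7: (e3 xor 42) xor 74 = a1 xor 74 = d5
byte 8: (dc xor 24) xor 68 = f8 xor 68 = 90
byte 9: (21 xor 70) xor 65 = 51 xor 65 = 34
byte 10: (65 xor 9c) xor 20 = f9 xor 20 = d9

59de793b4a3ecdd59034d9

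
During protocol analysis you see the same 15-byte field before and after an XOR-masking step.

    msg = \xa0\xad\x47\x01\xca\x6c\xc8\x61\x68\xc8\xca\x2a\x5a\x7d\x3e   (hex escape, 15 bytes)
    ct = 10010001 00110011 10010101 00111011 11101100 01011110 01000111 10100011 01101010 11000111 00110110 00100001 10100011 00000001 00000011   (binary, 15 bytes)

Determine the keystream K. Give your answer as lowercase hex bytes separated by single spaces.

31 9e d2 3a 26 32 8f c2 02 0f fc 0b f9 7c 3d

Since ct = msg ⊕ K, XORing both sides with msg gives K = msg ⊕ ct.
160 xor 145 =  49
173 xor  51 = 158
 71 xor 149 = 210
  1 xor  59 =  58
202 xor 236 =  38
108 xor  94 =  50
200 xor  71 = 143
 97 xor 163 = 194
104 xor 106 =   2
200 xor 199 =  15
202 xor  54 = 252
 42 xor  33 =  11
 90 xor 163 = 249
125 xor   1 = 124
 62 xor   3 =  61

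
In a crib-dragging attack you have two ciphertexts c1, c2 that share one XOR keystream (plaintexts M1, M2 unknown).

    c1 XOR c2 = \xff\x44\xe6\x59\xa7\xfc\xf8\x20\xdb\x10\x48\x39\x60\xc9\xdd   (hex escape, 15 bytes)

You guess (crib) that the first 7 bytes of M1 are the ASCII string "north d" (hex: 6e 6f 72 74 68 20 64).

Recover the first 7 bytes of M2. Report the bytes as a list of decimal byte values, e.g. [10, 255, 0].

[145, 43, 148, 45, 207, 220, 156]

Since c1 ⊕ c2 = M1 ⊕ M2, XORing with the guessed M1 bytes yields the corresponding M2 bytes: M2 = (c1 ⊕ c2) ⊕ M1.
byte 0: 255 XOR 110 = 145
byte 1:  68 XOR 111 =  43
byte 2: 230 XOR 114 = 148
byte 3:  89 XOR 116 =  45
byte 4: 167 XOR 104 = 207
byte 5: 252 XOR  32 = 220
byte 6: 248 XOR 100 = 156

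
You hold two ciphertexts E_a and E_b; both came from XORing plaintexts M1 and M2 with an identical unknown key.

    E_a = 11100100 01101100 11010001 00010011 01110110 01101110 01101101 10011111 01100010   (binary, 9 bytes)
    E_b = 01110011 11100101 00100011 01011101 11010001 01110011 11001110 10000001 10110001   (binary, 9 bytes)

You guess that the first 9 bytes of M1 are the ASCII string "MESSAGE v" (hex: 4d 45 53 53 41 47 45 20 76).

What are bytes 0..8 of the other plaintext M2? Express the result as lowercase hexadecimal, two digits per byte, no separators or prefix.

First, E_a ⊕ E_b = (M1 ⊕ K) ⊕ (M2 ⊕ K) = M1 ⊕ M2, so the key drops out. Then M2 = (M1 ⊕ M2) ⊕ M1 over the first 9 bytes.
byte 0: (e4 ⊕ 73) ⊕ 4d = 97 ⊕ 4d = da
byte 1: (6c ⊕ e5) ⊕ 45 = 89 ⊕ 45 = cc
byte 2: (d1 ⊕ 23) ⊕ 53 = f2 ⊕ 53 = a1
byte 3: (13 ⊕ 5d) ⊕ 53 = 4e ⊕ 53 = 1d
byte 4: (76 ⊕ d1) ⊕ 41 = a7 ⊕ 41 = e6
byte 5: (6e ⊕ 73) ⊕ 47 = 1d ⊕ 47 = 5a
byte 6: (6d ⊕ ce) ⊕ 45 = a3 ⊕ 45 = e6
byte 7: (9f ⊕ 81) ⊕ 20 = 1e ⊕ 20 = 3e
byte 8: (62 ⊕ b1) ⊕ 76 = d3 ⊕ 76 = a5

dacca11de65ae63ea5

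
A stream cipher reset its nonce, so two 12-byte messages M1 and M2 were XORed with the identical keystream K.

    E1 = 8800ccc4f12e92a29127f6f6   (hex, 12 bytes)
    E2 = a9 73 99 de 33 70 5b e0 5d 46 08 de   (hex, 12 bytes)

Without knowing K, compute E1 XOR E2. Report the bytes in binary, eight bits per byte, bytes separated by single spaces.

00100001 01110011 01010101 00011010 11000010 01011110 11001001 01000010 11001100 01100001 11111110 00101000

E1 ⊕ E2 = (M1 ⊕ K) ⊕ (M2 ⊕ K) = M1 ⊕ M2 — the shared key cancels under XOR.
byte 0: 88 ⊕ a9 = 21
byte 1: 00 ⊕ 73 = 73
byte 2: cc ⊕ 99 = 55
byte 3: c4 ⊕ de = 1a
byte 4: f1 ⊕ 33 = c2
byte 5: 2e ⊕ 70 = 5e
byte 6: 92 ⊕ 5b = c9
byte 7: a2 ⊕ e0 = 42
byte 8: 91 ⊕ 5d = cc
byte 9: 27 ⊕ 46 = 61
byte 10: f6 ⊕ 08 = fe
byte 11: f6 ⊕ de = 28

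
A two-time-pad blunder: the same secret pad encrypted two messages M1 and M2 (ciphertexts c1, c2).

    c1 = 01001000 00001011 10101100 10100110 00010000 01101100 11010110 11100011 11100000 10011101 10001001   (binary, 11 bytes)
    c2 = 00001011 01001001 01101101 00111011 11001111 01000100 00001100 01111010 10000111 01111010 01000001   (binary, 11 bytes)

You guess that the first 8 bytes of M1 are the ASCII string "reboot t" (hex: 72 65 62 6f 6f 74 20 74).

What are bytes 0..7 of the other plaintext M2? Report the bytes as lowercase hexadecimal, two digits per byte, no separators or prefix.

3127a3f2b05cfaed

First, c1 ⊕ c2 = (M1 ⊕ K) ⊕ (M2 ⊕ K) = M1 ⊕ M2, so the key drops out. Then M2 = (M1 ⊕ M2) ⊕ M1 over the first 8 bytes.
byte 0: (48 ^ 0b) ^ 72 = 43 ^ 72 = 31
byte 1: (0b ^ 49) ^ 65 = 42 ^ 65 = 27
byte 2: (ac ^ 6d) ^ 62 = c1 ^ 62 = a3
byte 3: (a6 ^ 3b) ^ 6f = 9d ^ 6f = f2
byte 4: (10 ^ cf) ^ 6f = df ^ 6f = b0
byte 5: (6c ^ 44) ^ 74 = 28 ^ 74 = 5c
byte 6: (d6 ^ 0c) ^ 20 = da ^ 20 = fa
byte 7: (e3 ^ 7a) ^ 74 = 99 ^ 74 = ed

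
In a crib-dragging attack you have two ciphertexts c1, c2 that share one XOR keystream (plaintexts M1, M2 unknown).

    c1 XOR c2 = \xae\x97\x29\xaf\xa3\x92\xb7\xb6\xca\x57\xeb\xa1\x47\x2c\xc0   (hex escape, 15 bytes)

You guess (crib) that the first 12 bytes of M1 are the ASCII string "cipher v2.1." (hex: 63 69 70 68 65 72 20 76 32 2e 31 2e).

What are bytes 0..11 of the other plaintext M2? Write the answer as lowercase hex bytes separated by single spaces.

Since c1 ⊕ c2 = M1 ⊕ M2, XORing with the guessed M1 bytes yields the corresponding M2 bytes: M2 = (c1 ⊕ c2) ⊕ M1.
ae ⊕ 63 = cd
97 ⊕ 69 = fe
29 ⊕ 70 = 59
af ⊕ 68 = c7
a3 ⊕ 65 = c6
92 ⊕ 72 = e0
b7 ⊕ 20 = 97
b6 ⊕ 76 = c0
ca ⊕ 32 = f8
57 ⊕ 2e = 79
eb ⊕ 31 = da
a1 ⊕ 2e = 8f

cd fe 59 c7 c6 e0 97 c0 f8 79 da 8f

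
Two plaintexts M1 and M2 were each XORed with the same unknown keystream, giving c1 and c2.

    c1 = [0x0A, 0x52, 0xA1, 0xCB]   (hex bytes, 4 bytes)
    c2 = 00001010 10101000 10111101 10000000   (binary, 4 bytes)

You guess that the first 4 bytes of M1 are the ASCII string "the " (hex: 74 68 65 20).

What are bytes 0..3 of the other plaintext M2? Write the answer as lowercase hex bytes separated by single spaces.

74 92 79 6b

First, c1 ⊕ c2 = (M1 ⊕ K) ⊕ (M2 ⊕ K) = M1 ⊕ M2, so the key drops out. Then M2 = (M1 ⊕ M2) ⊕ M1 over the first 4 bytes.
byte 0: (0a ^ 0a) ^ 74 = 00 ^ 74 = 74
byte 1: (52 ^ a8) ^ 68 = fa ^ 68 = 92
byte 2: (a1 ^ bd) ^ 65 = 1c ^ 65 = 79
byte 3: (cb ^ 80) ^ 20 = 4b ^ 20 = 6b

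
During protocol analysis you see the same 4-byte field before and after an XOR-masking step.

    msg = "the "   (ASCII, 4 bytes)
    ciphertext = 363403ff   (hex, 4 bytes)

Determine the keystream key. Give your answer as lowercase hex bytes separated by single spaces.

42 5c 66 df

Since ciphertext = msg ⊕ key, XORing both sides with msg gives key = msg ⊕ ciphertext.
byte 0: 74 XOR 36 = 42
byte 1: 68 XOR 34 = 5c
byte 2: 65 XOR 03 = 66
byte 3: 20 XOR ff = df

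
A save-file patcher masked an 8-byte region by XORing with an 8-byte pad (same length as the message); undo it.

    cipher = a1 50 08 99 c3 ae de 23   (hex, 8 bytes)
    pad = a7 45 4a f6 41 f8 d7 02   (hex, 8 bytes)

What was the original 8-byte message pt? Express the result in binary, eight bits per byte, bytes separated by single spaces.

00000110 00010101 01000010 01101111 10000010 01010110 00001001 00100001

XOR is its own inverse, so applying the key byte-wise gives the result directly.
10100001 xor 10100111 = 00000110
01010000 xor 01000101 = 00010101
00001000 xor 01001010 = 01000010
10011001 xor 11110110 = 01101111
11000011 xor 01000001 = 10000010
10101110 xor 11111000 = 01010110
11011110 xor 11010111 = 00001001
00100011 xor 00000010 = 00100001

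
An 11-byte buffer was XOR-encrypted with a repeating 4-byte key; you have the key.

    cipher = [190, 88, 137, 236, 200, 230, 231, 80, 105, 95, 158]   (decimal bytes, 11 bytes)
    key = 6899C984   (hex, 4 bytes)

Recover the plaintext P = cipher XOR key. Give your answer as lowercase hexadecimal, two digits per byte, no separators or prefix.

d6c14068a07f2ed401c657

The 4-byte key repeats, so the effective keystream is 68 99 c9 84 68 99 c9 84 68 99 c9.
byte 0: be ^ 68 = d6
byte 1: 58 ^ 99 = c1
byte 2: 89 ^ c9 = 40
byte 3: ec ^ 84 = 68
byte 4: c8 ^ 68 = a0
byte 5: e6 ^ 99 = 7f
byte 6: e7 ^ c9 = 2e
byte 7: 50 ^ 84 = d4
byte 8: 69 ^ 68 = 01
byte 9: 5f ^ 99 = c6
byte 10: 9e ^ c9 = 57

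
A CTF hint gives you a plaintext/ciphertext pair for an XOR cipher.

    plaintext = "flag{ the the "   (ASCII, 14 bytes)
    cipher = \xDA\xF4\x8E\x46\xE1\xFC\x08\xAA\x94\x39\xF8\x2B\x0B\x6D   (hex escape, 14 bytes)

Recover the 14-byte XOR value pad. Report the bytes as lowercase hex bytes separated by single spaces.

bc 98 ef 21 9a dc 7c c2 f1 19 8c 43 6e 4d

Since cipher = plaintext ⊕ pad, XORing both sides with plaintext gives pad = plaintext ⊕ cipher.
102 XOR 218 = 188
108 XOR 244 = 152
 97 XOR 142 = 239
103 XOR  70 =  33
123 XOR 225 = 154
 32 XOR 252 = 220
116 XOR   8 = 124
104 XOR 170 = 194
101 XOR 148 = 241
 32 XOR  57 =  25
116 XOR 248 = 140
104 XOR  43 =  67
101 XOR  11 = 110
 32 XOR 109 =  77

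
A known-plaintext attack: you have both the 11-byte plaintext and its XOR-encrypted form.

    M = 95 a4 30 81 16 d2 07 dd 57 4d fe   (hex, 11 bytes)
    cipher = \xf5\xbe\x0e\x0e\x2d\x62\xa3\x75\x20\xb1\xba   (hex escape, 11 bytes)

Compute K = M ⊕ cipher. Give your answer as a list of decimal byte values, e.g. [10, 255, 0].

Since cipher = M ⊕ K, XORing both sides with M gives K = M ⊕ cipher.
byte 0: 10010101 xor 11110101 = 01100000
byte 1: 10100100 xor 10111110 = 00011010
byte 2: 00110000 xor 00001110 = 00111110
byte 3: 10000001 xor 00001110 = 10001111
byte 4: 00010110 xor 00101101 = 00111011
byte 5: 11010010 xor 01100010 = 10110000
byte 6: 00000111 xor 10100011 = 10100100
byte 7: 11011101 xor 01110101 = 10101000
byte 8: 01010111 xor 00100000 = 01110111
byte 9: 01001101 xor 10110001 = 11111100
byte 10: 11111110 xor 10111010 = 01000100

[96, 26, 62, 143, 59, 176, 164, 168, 119, 252, 68]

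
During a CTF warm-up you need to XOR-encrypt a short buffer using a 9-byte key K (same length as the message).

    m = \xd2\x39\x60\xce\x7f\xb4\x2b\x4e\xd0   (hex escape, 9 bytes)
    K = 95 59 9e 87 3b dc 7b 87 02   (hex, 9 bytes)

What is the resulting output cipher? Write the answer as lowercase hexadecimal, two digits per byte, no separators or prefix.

4760fe49446850c9d2

d2 ^ 95 = 47
39 ^ 59 = 60
60 ^ 9e = fe
ce ^ 87 = 49
7f ^ 3b = 44
b4 ^ dc = 68
2b ^ 7b = 50
4e ^ 87 = c9
d0 ^ 02 = d2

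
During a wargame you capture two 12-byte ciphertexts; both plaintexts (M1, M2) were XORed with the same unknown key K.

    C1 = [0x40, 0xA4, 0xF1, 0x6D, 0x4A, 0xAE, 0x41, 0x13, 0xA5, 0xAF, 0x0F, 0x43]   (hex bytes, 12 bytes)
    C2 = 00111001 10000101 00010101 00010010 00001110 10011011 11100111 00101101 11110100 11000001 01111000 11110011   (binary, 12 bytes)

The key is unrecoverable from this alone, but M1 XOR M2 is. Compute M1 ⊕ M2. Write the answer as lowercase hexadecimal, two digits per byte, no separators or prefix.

C1 ⊕ C2 = (M1 ⊕ K) ⊕ (M2 ⊕ K) = M1 ⊕ M2 — the shared key cancels under XOR.
01000000 ⊕ 00111001 = 01111001
10100100 ⊕ 10000101 = 00100001
11110001 ⊕ 00010101 = 11100100
01101101 ⊕ 00010010 = 01111111
01001010 ⊕ 00001110 = 01000100
10101110 ⊕ 10011011 = 00110101
01000001 ⊕ 11100111 = 10100110
00010011 ⊕ 00101101 = 00111110
10100101 ⊕ 11110100 = 01010001
10101111 ⊕ 11000001 = 01101110
00001111 ⊕ 01111000 = 01110111
01000011 ⊕ 11110011 = 10110000

7921e47f4435a63e516e77b0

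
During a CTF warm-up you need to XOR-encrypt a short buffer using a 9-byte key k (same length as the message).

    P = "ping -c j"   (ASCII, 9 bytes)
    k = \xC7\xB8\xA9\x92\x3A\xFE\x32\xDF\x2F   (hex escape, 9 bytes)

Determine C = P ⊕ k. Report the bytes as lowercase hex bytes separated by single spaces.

XOR is its own inverse, so applying the key byte-wise gives the result directly.
byte 0: 70 ⊕ c7 = b7
byte 1: 69 ⊕ b8 = d1
byte 2: 6e ⊕ a9 = c7
byte 3: 67 ⊕ 92 = f5
byte 4: 20 ⊕ 3a = 1a
byte 5: 2d ⊕ fe = d3
byte 6: 63 ⊕ 32 = 51
byte 7: 20 ⊕ df = ff
byte 8: 6a ⊕ 2f = 45

b7 d1 c7 f5 1a d3 51 ff 45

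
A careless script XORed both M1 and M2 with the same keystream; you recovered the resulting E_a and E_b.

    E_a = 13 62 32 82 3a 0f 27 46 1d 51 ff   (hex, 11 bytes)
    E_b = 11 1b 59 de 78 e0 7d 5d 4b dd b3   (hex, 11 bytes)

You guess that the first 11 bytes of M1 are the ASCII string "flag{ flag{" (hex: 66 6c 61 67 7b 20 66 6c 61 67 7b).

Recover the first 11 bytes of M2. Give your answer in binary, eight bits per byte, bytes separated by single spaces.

First, E_a ⊕ E_b = (M1 ⊕ K) ⊕ (M2 ⊕ K) = M1 ⊕ M2, so the key drops out. Then M2 = (M1 ⊕ M2) ⊕ M1 over the first 11 bytes.
byte 0: (13 xor 11) xor 66 = 02 xor 66 = 64
byte 1: (62 xor 1b) xor 6c = 79 xor 6c = 15
byte 2: (32 xor 59) xor 61 = 6b xor 61 = 0a
byte 3: (82 xor de) xor 67 = 5c xor 67 = 3b
byte 4: (3a xor 78) xor 7b = 42 xor 7b = 39
byte 5: (0f xor e0) xor 20 = ef xor 20 = cf
byte 6: (27 xor 7d) xor 66 = 5a xor 66 = 3c
byte 7: (46 xor 5d) xor 6c = 1b xor 6c = 77
byte 8: (1d xor 4b) xor 61 = 56 xor 61 = 37
byte 9: (51 xor dd) xor 67 = 8c xor 67 = eb
byte 10: (ff xor b3) xor 7b = 4c xor 7b = 37

01100100 00010101 00001010 00111011 00111001 11001111 00111100 01110111 00110111 11101011 00110111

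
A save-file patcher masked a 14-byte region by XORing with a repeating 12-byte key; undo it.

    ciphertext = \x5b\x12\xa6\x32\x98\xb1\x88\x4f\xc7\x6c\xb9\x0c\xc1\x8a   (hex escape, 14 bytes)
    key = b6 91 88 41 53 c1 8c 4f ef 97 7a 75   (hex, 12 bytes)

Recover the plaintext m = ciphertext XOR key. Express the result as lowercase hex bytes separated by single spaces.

ed 83 2e 73 cb 70 04 00 28 fb c3 79 77 1b

The 12-byte key repeats, so the effective keystream is b6 91 88 41 53 c1 8c 4f ef 97 7a 75 b6 91.
byte 0: 5b ^ b6 = ed
byte 1: 12 ^ 91 = 83
byte 2: a6 ^ 88 = 2e
byte 3: 32 ^ 41 = 73
byte 4: 98 ^ 53 = cb
byte 5: b1 ^ c1 = 70
byte 6: 88 ^ 8c = 04
byte 7: 4f ^ 4f = 00
byte 8: c7 ^ ef = 28
byte 9: 6c ^ 97 = fb
byte 10: b9 ^ 7a = c3
byte 11: 0c ^ 75 = 79
byte 12: c1 ^ b6 = 77
byte 13: 8a ^ 91 = 1b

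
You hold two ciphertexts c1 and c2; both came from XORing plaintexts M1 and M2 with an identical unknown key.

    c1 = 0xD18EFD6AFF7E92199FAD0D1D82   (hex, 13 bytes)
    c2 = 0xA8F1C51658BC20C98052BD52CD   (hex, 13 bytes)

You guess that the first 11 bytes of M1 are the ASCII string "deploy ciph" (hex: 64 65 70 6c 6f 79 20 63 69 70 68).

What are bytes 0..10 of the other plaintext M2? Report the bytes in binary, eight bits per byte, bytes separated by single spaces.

First, c1 ⊕ c2 = (M1 ⊕ K) ⊕ (M2 ⊕ K) = M1 ⊕ M2, so the key drops out. Then M2 = (M1 ⊕ M2) ⊕ M1 over the first 11 bytes.
byte 0: (d1 ^ a8) ^ 64 = 79 ^ 64 = 1d
byte 1: (8e ^ f1) ^ 65 = 7f ^ 65 = 1a
byte 2: (fd ^ c5) ^ 70 = 38 ^ 70 = 48
byte 3: (6a ^ 16) ^ 6c = 7c ^ 6c = 10
byte 4: (ff ^ 58) ^ 6f = a7 ^ 6f = c8
byte 5: (7e ^ bc) ^ 79 = c2 ^ 79 = bb
byte 6: (92 ^ 20) ^ 20 = b2 ^ 20 = 92
byte 7: (19 ^ c9) ^ 63 = d0 ^ 63 = b3
byte 8: (9f ^ 80) ^ 69 = 1f ^ 69 = 76
byte 9: (ad ^ 52) ^ 70 = ff ^ 70 = 8f
byte 10: (0d ^ bd) ^ 68 = b0 ^ 68 = d8

00011101 00011010 01001000 00010000 11001000 10111011 10010010 10110011 01110110 10001111 11011000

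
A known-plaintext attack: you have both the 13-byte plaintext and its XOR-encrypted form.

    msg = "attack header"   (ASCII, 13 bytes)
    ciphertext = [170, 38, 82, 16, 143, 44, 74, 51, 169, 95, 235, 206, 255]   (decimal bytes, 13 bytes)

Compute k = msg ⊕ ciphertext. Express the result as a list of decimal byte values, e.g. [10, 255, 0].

Since ciphertext = msg ⊕ k, XORing both sides with msg gives k = msg ⊕ ciphertext.
byte 0: 61 XOR aa = cb
byte 1: 74 XOR 26 = 52
byte 2: 74 XOR 52 = 26
byte 3: 61 XOR 10 = 71
byte 4: 63 XOR 8f = ec
byte 5: 6b XOR 2c = 47
byte 6: 20 XOR 4a = 6a
byte 7: 68 XOR 33 = 5b
byte 8: 65 XOR a9 = cc
byte 9: 61 XOR 5f = 3e
byte 10: 64 XOR eb = 8f
byte 11: 65 XOR ce = ab
byte 12: 72 XOR ff = 8d

[203, 82, 38, 113, 236, 71, 106, 91, 204, 62, 143, 171, 141]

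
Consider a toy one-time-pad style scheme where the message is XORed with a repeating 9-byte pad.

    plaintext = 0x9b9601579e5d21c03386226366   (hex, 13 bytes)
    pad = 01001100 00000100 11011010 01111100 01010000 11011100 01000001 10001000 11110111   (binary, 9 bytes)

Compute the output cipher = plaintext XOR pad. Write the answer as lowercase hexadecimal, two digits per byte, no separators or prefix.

The 9-byte key repeats, so the effective keystream is 4c 04 da 7c 50 dc 41 88 f7 4c 04 da 7c.
byte 0: 9b ^ 4c = d7
byte 1: 96 ^ 04 = 92
byte 2: 01 ^ da = db
byte 3: 57 ^ 7c = 2b
byte 4: 9e ^ 50 = ce
byte 5: 5d ^ dc = 81
byte 6: 21 ^ 41 = 60
byte 7: c0 ^ 88 = 48
byte 8: 33 ^ f7 = c4
byte 9: 86 ^ 4c = ca
byte 10: 22 ^ 04 = 26
byte 11: 63 ^ da = b9
byte 12: 66 ^ 7c = 1a

d792db2bce816048c4ca26b91a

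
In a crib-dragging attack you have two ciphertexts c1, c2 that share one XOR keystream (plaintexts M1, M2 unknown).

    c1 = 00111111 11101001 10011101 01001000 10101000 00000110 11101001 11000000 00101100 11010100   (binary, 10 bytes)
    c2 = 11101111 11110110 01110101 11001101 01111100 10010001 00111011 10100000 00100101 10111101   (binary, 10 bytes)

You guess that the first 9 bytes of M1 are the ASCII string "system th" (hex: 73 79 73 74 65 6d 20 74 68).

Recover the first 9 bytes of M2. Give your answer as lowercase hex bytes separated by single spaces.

a3 66 9b f1 b1 fa f2 14 61

First, c1 ⊕ c2 = (M1 ⊕ K) ⊕ (M2 ⊕ K) = M1 ⊕ M2, so the key drops out. Then M2 = (M1 ⊕ M2) ⊕ M1 over the first 9 bytes.
byte 0: (3f ⊕ ef) ⊕ 73 = d0 ⊕ 73 = a3
byte 1: (e9 ⊕ f6) ⊕ 79 = 1f ⊕ 79 = 66
byte 2: (9d ⊕ 75) ⊕ 73 = e8 ⊕ 73 = 9b
byte 3: (48 ⊕ cd) ⊕ 74 = 85 ⊕ 74 = f1
byte 4: (a8 ⊕ 7c) ⊕ 65 = d4 ⊕ 65 = b1
byte 5: (06 ⊕ 91) ⊕ 6d = 97 ⊕ 6d = fa
byte 6: (e9 ⊕ 3b) ⊕ 20 = d2 ⊕ 20 = f2
byte 7: (c0 ⊕ a0) ⊕ 74 = 60 ⊕ 74 = 14
byte 8: (2c ⊕ 25) ⊕ 68 = 09 ⊕ 68 = 61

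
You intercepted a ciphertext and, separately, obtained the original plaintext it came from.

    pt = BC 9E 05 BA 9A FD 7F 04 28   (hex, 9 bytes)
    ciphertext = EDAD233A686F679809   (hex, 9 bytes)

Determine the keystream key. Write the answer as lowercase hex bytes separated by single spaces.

51 33 26 80 f2 92 18 9c 21

Since ciphertext = pt ⊕ key, XORing both sides with pt gives key = pt ⊕ ciphertext.
byte 0: 10111100 xor 11101101 = 01010001
byte 1: 10011110 xor 10101101 = 00110011
byte 2: 00000101 xor 00100011 = 00100110
byte 3: 10111010 xor 00111010 = 10000000
byte 4: 10011010 xor 01101000 = 11110010
byte 5: 11111101 xor 01101111 = 10010010
byte 6: 01111111 xor 01100111 = 00011000
byte 7: 00000100 xor 10011000 = 10011100
byte 8: 00101000 xor 00001001 = 00100001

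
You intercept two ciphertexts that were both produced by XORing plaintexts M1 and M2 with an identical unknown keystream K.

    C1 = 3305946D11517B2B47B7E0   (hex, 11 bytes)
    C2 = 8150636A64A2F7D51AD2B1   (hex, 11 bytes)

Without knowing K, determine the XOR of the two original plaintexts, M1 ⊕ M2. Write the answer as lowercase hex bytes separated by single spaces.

C1 ⊕ C2 = (M1 ⊕ K) ⊕ (M2 ⊕ K) = M1 ⊕ M2 — the shared key cancels under XOR.
33 ^ 81 = b2
05 ^ 50 = 55
94 ^ 63 = f7
6d ^ 6a = 07
11 ^ 64 = 75
51 ^ a2 = f3
7b ^ f7 = 8c
2b ^ d5 = fe
47 ^ 1a = 5d
b7 ^ d2 = 65
e0 ^ b1 = 51

b2 55 f7 07 75 f3 8c fe 5d 65 51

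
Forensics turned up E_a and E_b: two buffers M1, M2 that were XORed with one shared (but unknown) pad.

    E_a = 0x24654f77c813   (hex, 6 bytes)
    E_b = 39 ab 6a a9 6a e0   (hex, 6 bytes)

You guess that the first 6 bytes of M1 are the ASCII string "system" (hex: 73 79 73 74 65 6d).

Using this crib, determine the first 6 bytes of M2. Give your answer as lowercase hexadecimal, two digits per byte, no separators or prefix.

6eb756aac79e

First, E_a ⊕ E_b = (M1 ⊕ K) ⊕ (M2 ⊕ K) = M1 ⊕ M2, so the key drops out. Then M2 = (M1 ⊕ M2) ⊕ M1 over the first 6 bytes.
byte 0: (24 XOR 39) XOR 73 = 1d XOR 73 = 6e
byte 1: (65 XOR ab) XOR 79 = ce XOR 79 = b7
byte 2: (4f XOR 6a) XOR 73 = 25 XOR 73 = 56
byte 3: (77 XOR a9) XOR 74 = de XOR 74 = aa
byte 4: (c8 XOR 6a) XOR 65 = a2 XOR 65 = c7
byte 5: (13 XOR e0) XOR 6d = f3 XOR 6d = 9e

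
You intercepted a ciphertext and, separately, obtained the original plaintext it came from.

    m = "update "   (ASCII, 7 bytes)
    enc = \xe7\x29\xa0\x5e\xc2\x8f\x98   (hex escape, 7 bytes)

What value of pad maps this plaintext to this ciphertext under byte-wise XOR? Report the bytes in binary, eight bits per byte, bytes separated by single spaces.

10010010 01011001 11000100 00111111 10110110 11101010 10111000

Since enc = m ⊕ pad, XORing both sides with m gives pad = m ⊕ enc.
75 XOR e7 = 92
70 XOR 29 = 59
64 XOR a0 = c4
61 XOR 5e = 3f
74 XOR c2 = b6
65 XOR 8f = ea
20 XOR 98 = b8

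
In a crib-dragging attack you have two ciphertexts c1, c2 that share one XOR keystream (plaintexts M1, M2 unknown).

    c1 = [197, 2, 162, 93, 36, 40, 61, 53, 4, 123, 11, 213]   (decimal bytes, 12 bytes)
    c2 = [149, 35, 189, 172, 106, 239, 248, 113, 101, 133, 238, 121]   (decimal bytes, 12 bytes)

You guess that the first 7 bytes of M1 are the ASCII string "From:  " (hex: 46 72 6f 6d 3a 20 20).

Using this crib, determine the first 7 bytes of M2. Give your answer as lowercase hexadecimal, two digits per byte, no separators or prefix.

1653709c74e7e5

First, c1 ⊕ c2 = (M1 ⊕ K) ⊕ (M2 ⊕ K) = M1 ⊕ M2, so the key drops out. Then M2 = (M1 ⊕ M2) ⊕ M1 over the first 7 bytes.
byte 0: (c5 ⊕ 95) ⊕ 46 = 50 ⊕ 46 = 16
byte 1: (02 ⊕ 23) ⊕ 72 = 21 ⊕ 72 = 53
byte 2: (a2 ⊕ bd) ⊕ 6f = 1f ⊕ 6f = 70
byte 3: (5d ⊕ ac) ⊕ 6d = f1 ⊕ 6d = 9c
byte 4: (24 ⊕ 6a) ⊕ 3a = 4e ⊕ 3a = 74
byte 5: (28 ⊕ ef) ⊕ 20 = c7 ⊕ 20 = e7
byte 6: (3d ⊕ f8) ⊕ 20 = c5 ⊕ 20 = e5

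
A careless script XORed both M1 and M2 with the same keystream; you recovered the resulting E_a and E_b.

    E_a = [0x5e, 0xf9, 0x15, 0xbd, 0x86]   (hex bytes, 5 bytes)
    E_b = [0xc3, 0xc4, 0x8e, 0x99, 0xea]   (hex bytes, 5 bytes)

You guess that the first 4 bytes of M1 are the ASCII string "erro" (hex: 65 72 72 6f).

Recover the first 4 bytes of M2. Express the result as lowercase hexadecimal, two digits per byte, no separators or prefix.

f84fe94b

First, E_a ⊕ E_b = (M1 ⊕ K) ⊕ (M2 ⊕ K) = M1 ⊕ M2, so the key drops out. Then M2 = (M1 ⊕ M2) ⊕ M1 over the first 4 bytes.
byte 0: (5e xor c3) xor 65 = 9d xor 65 = f8
byte 1: (f9 xor c4) xor 72 = 3d xor 72 = 4f
byte 2: (15 xor 8e) xor 72 = 9b xor 72 = e9
byte 3: (bd xor 99) xor 6f = 24 xor 6f = 4b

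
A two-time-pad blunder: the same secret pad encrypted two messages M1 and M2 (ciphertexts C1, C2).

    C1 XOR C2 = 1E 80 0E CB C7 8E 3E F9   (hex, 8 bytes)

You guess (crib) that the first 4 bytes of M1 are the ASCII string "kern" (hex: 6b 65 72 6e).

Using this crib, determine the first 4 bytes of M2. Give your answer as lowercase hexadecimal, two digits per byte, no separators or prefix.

75e57ca5

Since C1 ⊕ C2 = M1 ⊕ M2, XORing with the guessed M1 bytes yields the corresponding M2 bytes: M2 = (C1 ⊕ C2) ⊕ M1.
1e xor 6b = 75
80 xor 65 = e5
0e xor 72 = 7c
cb xor 6e = a5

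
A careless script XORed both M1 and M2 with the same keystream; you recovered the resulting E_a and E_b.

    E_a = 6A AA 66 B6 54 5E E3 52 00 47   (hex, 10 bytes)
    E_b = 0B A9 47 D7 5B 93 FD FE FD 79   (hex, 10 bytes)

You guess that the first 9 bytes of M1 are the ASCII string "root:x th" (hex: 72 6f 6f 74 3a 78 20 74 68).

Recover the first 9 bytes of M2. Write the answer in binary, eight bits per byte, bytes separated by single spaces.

First, E_a ⊕ E_b = (M1 ⊕ K) ⊕ (M2 ⊕ K) = M1 ⊕ M2, so the key drops out. Then M2 = (M1 ⊕ M2) ⊕ M1 over the first 9 bytes.
byte 0: (6a ^ 0b) ^ 72 = 61 ^ 72 = 13
byte 1: (aa ^ a9) ^ 6f = 03 ^ 6f = 6c
byte 2: (66 ^ 47) ^ 6f = 21 ^ 6f = 4e
byte 3: (b6 ^ d7) ^ 74 = 61 ^ 74 = 15
byte 4: (54 ^ 5b) ^ 3a = 0f ^ 3a = 35
byte 5: (5e ^ 93) ^ 78 = cd ^ 78 = b5
byte 6: (e3 ^ fd) ^ 20 = 1e ^ 20 = 3e
byte 7: (52 ^ fe) ^ 74 = ac ^ 74 = d8
byte 8: (00 ^ fd) ^ 68 = fd ^ 68 = 95

00010011 01101100 01001110 00010101 00110101 10110101 00111110 11011000 10010101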